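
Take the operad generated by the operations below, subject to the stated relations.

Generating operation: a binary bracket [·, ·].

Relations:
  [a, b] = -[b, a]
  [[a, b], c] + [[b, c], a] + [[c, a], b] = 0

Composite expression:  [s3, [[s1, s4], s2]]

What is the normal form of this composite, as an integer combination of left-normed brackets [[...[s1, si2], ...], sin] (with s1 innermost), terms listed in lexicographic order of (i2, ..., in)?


-[[[s1, s4], s2], s3]


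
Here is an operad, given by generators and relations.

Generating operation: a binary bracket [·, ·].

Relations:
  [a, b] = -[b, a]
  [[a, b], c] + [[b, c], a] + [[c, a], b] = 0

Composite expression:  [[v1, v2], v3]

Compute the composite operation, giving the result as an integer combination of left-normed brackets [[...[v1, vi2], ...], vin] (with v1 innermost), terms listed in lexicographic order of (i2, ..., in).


[[v1, v2], v3]

Antisymmetry and Jacobi reduce to v1-anchored left-normed brackets.
Composite bracket: [[v1, v2], v3]
Under [a, b] = ab - ba we get 4 signed associative words (2^2 = 4).
Words beginning with v1 determine it all:
  v1v2v3 appears with sign +1, giving the term +[[v1, v2], v3]


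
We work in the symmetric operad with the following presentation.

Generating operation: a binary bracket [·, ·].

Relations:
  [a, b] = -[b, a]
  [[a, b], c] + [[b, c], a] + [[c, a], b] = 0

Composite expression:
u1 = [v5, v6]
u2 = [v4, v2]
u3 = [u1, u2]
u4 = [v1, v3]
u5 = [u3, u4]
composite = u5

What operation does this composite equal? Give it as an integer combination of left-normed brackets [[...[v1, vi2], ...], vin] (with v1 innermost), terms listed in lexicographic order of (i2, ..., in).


-[[[[[v1, v3], v2], v4], v5], v6] + [[[[[v1, v3], v2], v4], v6], v5] + [[[[[v1, v3], v4], v2], v5], v6] - [[[[[v1, v3], v4], v2], v6], v5] + [[[[[v1, v3], v5], v6], v2], v4] - [[[[[v1, v3], v5], v6], v4], v2] - [[[[[v1, v3], v6], v5], v2], v4] + [[[[[v1, v3], v6], v5], v4], v2]

A multilinear Lie element is pinned by v1-initial words (v1 innermost).
Composite bracket: [[[v5, v6], [v4, v2]], [v1, v3]]
Each bracket splits as ab - ba, giving 32 signed words (2^5 = 32).
Keep just the words that open with v1:
  v1v3v2v4v5v6 (sign -1) contributes -[[[[[v1, v3], v2], v4], v5], v6]
  v1v3v2v4v6v5 (sign +1) contributes +[[[[[v1, v3], v2], v4], v6], v5]
  v1v3v4v2v5v6 (sign +1) contributes +[[[[[v1, v3], v4], v2], v5], v6]
  v1v3v4v2v6v5 (sign -1) contributes -[[[[[v1, v3], v4], v2], v6], v5]
  v1v3v5v6v2v4 (sign +1) contributes +[[[[[v1, v3], v5], v6], v2], v4]
  v1v3v5v6v4v2 (sign -1) contributes -[[[[[v1, v3], v5], v6], v4], v2]
  v1v3v6v5v2v4 (sign -1) contributes -[[[[[v1, v3], v6], v5], v2], v4]
  v1v3v6v5v4v2 (sign +1) contributes +[[[[[v1, v3], v6], v5], v4], v2]


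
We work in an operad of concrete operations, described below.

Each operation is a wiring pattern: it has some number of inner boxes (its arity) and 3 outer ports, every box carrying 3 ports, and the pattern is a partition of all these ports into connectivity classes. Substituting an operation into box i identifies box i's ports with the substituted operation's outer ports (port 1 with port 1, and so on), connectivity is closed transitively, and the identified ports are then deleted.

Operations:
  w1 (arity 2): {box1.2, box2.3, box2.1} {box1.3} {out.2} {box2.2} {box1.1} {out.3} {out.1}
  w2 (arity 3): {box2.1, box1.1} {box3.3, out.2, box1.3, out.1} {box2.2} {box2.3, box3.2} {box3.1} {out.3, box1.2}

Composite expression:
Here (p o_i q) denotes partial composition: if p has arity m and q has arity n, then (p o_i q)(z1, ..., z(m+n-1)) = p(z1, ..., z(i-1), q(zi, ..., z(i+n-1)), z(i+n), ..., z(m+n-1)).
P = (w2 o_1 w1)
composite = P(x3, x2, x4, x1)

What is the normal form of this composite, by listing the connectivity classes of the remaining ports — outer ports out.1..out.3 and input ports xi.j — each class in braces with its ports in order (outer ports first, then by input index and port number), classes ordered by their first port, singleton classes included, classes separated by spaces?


{out.1, out.2, x1.3} {out.3} {x1.1} {x1.2, x4.3} {x2.1, x2.3, x3.2} {x2.2} {x3.1} {x3.3} {x4.1} {x4.2}

Reachability decides: close wires over w2-identified ports.
through w1, on inputs (x3, x2): {out.1} {out.2} {out.3} {x2.1, x2.3, x3.2} {x2.2} {x3.1} {x3.3} (out.j = stage outer ports)
through w2, on inputs (x3, x2, x4, x1): {out.1, out.2, x1.3} {out.3} {x1.1} {x1.2, x4.3} {x2.1, x2.3, x3.2} {x2.2} {x3.1} {x3.3} {x4.1} {x4.2} (out.j = stage outer ports)


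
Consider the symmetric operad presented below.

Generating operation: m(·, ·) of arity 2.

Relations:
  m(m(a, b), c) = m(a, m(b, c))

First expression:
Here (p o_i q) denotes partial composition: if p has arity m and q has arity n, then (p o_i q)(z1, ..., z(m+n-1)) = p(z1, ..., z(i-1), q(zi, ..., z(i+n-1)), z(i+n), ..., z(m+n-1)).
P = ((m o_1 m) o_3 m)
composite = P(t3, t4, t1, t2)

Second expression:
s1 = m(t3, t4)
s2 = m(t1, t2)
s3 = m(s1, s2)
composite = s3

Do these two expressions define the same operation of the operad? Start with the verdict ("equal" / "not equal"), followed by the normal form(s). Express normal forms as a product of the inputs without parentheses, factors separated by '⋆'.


equal: each reduces to t3 ⋆ t4 ⋆ t1 ⋆ t2

In normal form, the first expression is t3 ⋆ t4 ⋆ t1 ⋆ t2
In normal form, the second expression is t3 ⋆ t4 ⋆ t1 ⋆ t2
Identical normal forms: equal.


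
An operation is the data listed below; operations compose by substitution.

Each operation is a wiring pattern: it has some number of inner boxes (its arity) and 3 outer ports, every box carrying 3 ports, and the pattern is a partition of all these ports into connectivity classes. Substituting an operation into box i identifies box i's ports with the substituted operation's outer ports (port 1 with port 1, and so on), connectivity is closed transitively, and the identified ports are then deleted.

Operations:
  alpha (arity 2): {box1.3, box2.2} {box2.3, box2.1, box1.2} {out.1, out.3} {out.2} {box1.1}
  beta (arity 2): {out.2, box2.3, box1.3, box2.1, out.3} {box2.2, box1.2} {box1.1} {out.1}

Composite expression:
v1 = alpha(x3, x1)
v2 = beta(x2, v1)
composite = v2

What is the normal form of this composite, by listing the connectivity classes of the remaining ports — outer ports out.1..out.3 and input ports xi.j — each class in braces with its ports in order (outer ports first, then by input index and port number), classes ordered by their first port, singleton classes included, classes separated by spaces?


{out.1} {out.2, out.3, x2.3} {x1.1, x1.3, x3.2} {x1.2, x3.3} {x2.1} {x2.2} {x3.1}

Two ports join when wires chain via beta-identified ports.
the subtree at alpha composes to {out.1, out.3} {out.2} {x1.1, x1.3, x3.2} {x1.2, x3.3} {x3.1} on (x3, x1); out.j = own outer ports
the subtree at beta composes to {out.1} {out.2, out.3, x2.3} {x1.1, x1.3, x3.2} {x1.2, x3.3} {x2.1} {x2.2} {x3.1} on (x2, x3, x1); out.j = own outer ports


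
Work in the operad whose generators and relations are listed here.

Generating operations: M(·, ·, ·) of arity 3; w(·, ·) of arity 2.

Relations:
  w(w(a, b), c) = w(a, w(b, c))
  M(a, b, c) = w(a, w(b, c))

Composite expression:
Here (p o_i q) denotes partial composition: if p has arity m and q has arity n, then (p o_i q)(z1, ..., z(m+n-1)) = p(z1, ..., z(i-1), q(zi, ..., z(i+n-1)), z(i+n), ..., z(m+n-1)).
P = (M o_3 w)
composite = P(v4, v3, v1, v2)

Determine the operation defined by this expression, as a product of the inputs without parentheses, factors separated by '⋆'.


v4 ⋆ v3 ⋆ v1 ⋆ v2


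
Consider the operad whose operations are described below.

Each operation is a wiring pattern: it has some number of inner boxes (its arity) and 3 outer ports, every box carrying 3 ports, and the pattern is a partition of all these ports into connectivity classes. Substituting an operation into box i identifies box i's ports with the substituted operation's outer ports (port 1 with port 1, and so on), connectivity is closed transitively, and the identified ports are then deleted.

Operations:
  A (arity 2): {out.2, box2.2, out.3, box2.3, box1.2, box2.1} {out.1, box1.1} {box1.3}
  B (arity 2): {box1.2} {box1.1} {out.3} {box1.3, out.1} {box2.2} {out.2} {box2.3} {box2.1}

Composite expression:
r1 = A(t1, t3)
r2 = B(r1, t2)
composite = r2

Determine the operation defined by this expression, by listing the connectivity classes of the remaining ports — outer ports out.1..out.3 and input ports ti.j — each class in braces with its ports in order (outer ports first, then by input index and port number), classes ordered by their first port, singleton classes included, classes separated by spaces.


Treat the ports identified at B as solder joints: merge, then drop.
composing A on (t1, t3), with out.j its own outer ports: {out.1, t1.1} {out.2, out.3, t1.2, t3.1, t3.2, t3.3} {t1.3}
composing B on (t1, t3, t2), with out.j its own outer ports: {out.1, t1.2, t3.1, t3.2, t3.3} {out.2} {out.3} {t1.1} {t1.3} {t2.1} {t2.2} {t2.3}

{out.1, t1.2, t3.1, t3.2, t3.3} {out.2} {out.3} {t1.1} {t1.3} {t2.1} {t2.2} {t2.3}


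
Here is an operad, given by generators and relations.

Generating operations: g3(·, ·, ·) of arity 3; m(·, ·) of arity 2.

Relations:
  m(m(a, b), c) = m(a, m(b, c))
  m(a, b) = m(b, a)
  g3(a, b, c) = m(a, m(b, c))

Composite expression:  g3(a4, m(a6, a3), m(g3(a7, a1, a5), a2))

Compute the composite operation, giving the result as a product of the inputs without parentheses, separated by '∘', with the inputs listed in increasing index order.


a1 ∘ a2 ∘ a3 ∘ a4 ∘ a5 ∘ a6 ∘ a7

Both nesting and order wash out for g3; what remains is which a's occur.
m(a6, a3) collapses to a6 ∘ a3
g3(a7, a1, a5) collapses to a7 ∘ a1 ∘ a5
m(g3(a7, a1, a5), a2) collapses to a7 ∘ a1 ∘ a5 ∘ a2
g3(a4, m(a6, a3), m(g3(a7, a1, a5), a2)) collapses to a4 ∘ a6 ∘ a3 ∘ a7 ∘ a1 ∘ a5 ∘ a2
sorting the factors by input index: a1 ∘ a2 ∘ a3 ∘ a4 ∘ a5 ∘ a6 ∘ a7


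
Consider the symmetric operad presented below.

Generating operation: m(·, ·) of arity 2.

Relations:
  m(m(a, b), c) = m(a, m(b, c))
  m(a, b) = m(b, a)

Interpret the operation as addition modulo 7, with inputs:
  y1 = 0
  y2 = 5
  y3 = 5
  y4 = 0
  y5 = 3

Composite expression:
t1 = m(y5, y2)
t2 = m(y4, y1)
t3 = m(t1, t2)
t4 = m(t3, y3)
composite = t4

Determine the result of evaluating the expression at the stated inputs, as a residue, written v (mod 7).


m(y5, y2) = 1
m(y4, y1) = 0
m(m(y5, y2), m(y4, y1)) = 1
m(m(m(y5, y2), m(y4, y1)), y3) = 6

6 (mod 7)


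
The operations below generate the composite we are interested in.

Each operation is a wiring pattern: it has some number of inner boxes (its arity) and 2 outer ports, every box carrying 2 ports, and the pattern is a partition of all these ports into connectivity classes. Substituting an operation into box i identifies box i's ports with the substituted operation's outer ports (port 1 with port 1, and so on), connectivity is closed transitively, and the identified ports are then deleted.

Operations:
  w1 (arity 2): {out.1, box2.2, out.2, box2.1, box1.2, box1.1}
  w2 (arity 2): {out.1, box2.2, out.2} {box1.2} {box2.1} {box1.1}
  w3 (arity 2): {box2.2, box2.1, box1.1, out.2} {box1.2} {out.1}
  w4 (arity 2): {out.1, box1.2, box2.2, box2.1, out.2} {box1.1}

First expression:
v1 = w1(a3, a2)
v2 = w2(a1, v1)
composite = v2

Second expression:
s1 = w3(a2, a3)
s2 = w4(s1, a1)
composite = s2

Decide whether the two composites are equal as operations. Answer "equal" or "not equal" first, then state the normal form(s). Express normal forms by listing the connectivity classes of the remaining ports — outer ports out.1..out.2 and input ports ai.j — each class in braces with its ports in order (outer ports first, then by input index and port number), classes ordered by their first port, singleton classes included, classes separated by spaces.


not equal; the first gives {out.1, out.2, a2.1, a2.2, a3.1, a3.2} {a1.1} {a1.2} and the second {out.1, out.2, a1.1, a1.2, a2.1, a3.1, a3.2} {a2.2}

The first expression, normalized: {out.1, out.2, a2.1, a2.2, a3.1, a3.2} {a1.1} {a1.2}
The second expression, normalized: {out.1, out.2, a1.1, a1.2, a2.1, a3.1, a3.2} {a2.2}
Distinct normal forms: not equal.


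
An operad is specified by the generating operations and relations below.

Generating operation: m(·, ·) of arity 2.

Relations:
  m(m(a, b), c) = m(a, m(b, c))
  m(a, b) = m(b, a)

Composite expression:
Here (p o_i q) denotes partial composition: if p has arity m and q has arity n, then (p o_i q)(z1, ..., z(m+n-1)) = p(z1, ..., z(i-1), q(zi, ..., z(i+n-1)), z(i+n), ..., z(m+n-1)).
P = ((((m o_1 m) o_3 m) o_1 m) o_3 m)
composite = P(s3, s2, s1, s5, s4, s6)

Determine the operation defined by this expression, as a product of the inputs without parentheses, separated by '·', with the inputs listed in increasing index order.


s1 · s2 · s3 · s4 · s5 · s6

Key point: m commutes, so take the s-inputs in any fixed order.
m(s3, s2) reduces to s3 · s2
m(s1, s5) reduces to s1 · s5
m(m(s3, s2), m(s1, s5)) reduces to s3 · s2 · s1 · s5
m(s4, s6) reduces to s4 · s6
m(m(m(s3, s2), m(s1, s5)), m(s4, s6)) reduces to s3 · s2 · s1 · s5 · s4 · s6
commutativity sorts the factors: s1 · s2 · s3 · s4 · s5 · s6


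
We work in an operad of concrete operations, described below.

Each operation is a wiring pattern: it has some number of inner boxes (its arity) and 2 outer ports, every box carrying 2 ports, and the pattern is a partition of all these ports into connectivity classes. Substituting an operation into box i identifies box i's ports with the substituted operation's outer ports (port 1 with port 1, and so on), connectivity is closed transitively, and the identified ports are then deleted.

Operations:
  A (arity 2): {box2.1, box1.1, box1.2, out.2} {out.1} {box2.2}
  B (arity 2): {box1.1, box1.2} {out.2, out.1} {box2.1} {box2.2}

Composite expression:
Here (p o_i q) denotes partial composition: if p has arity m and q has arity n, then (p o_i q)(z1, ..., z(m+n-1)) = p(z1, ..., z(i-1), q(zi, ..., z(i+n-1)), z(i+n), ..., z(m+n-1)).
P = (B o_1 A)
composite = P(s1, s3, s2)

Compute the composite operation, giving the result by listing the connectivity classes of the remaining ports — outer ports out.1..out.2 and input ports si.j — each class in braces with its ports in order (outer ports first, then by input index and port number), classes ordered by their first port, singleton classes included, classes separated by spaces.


{out.1, out.2} {s1.1, s1.2, s3.1} {s2.1} {s2.2} {s3.2}

After gluing at B, chains via deleted ports link the s-ports.
composing A on (s1, s3), with out.j its own outer ports: {out.1} {out.2, s1.1, s1.2, s3.1} {s3.2}
composing B on (s1, s3, s2), with out.j its own outer ports: {out.1, out.2} {s1.1, s1.2, s3.1} {s2.1} {s2.2} {s3.2}


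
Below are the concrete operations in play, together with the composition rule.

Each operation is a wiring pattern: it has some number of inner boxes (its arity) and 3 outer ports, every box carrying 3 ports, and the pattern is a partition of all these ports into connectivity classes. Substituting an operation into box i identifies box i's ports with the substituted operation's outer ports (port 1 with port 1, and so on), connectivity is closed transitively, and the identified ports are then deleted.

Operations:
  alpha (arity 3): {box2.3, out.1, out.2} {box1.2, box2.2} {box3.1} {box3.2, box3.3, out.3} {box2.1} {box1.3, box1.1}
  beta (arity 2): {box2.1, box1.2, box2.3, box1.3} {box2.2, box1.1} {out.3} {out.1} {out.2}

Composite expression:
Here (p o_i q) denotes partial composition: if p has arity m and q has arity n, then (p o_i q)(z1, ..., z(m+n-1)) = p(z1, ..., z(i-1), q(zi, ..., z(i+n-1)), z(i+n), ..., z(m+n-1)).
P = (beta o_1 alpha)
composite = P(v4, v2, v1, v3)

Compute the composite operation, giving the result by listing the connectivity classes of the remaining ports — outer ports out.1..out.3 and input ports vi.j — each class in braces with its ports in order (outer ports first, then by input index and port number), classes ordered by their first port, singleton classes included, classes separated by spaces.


Treat the ports identified at beta as solder joints: merge, then drop.
stage alpha: inputs (v4, v2, v1), connectivity {out.1, out.2, v2.3} {out.3, v1.2, v1.3} {v1.1} {v2.1} {v2.2, v4.2} {v4.1, v4.3}, out.j its boundary
stage beta: inputs (v4, v2, v1, v3), connectivity {out.1} {out.2} {out.3} {v1.1} {v1.2, v1.3, v2.3, v3.1, v3.2, v3.3} {v2.1} {v2.2, v4.2} {v4.1, v4.3}, out.j its boundary

{out.1} {out.2} {out.3} {v1.1} {v1.2, v1.3, v2.3, v3.1, v3.2, v3.3} {v2.1} {v2.2, v4.2} {v4.1, v4.3}


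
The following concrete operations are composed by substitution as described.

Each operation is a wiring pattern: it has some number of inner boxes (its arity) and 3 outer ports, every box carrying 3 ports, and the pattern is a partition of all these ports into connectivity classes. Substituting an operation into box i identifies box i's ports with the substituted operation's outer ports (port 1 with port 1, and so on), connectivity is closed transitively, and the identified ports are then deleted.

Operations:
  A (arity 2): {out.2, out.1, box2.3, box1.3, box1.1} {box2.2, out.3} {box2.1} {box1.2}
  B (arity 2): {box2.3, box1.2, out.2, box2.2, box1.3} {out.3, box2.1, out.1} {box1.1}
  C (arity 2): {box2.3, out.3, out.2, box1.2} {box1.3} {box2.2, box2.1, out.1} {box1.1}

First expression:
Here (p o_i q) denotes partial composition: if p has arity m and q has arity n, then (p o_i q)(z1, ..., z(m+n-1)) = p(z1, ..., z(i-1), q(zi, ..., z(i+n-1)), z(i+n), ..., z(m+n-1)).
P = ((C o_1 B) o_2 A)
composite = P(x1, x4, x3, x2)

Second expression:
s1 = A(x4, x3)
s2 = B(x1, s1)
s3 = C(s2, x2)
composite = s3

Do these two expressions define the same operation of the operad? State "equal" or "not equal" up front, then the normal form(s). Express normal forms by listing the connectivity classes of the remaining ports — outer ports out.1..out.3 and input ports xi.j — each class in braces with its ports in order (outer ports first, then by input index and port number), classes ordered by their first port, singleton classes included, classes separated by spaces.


The first composite normalizes to {out.1, x2.1, x2.2} {out.2, out.3, x1.2, x1.3, x2.3, x3.2, x3.3, x4.1, x4.3} {x1.1} {x3.1} {x4.2}
The second composite normalizes to {out.1, x2.1, x2.2} {out.2, out.3, x1.2, x1.3, x2.3, x3.2, x3.3, x4.1, x4.3} {x1.1} {x3.1} {x4.2}
Same normal form: equal.

equal: each reduces to {out.1, x2.1, x2.2} {out.2, out.3, x1.2, x1.3, x2.3, x3.2, x3.3, x4.1, x4.3} {x1.1} {x3.1} {x4.2}


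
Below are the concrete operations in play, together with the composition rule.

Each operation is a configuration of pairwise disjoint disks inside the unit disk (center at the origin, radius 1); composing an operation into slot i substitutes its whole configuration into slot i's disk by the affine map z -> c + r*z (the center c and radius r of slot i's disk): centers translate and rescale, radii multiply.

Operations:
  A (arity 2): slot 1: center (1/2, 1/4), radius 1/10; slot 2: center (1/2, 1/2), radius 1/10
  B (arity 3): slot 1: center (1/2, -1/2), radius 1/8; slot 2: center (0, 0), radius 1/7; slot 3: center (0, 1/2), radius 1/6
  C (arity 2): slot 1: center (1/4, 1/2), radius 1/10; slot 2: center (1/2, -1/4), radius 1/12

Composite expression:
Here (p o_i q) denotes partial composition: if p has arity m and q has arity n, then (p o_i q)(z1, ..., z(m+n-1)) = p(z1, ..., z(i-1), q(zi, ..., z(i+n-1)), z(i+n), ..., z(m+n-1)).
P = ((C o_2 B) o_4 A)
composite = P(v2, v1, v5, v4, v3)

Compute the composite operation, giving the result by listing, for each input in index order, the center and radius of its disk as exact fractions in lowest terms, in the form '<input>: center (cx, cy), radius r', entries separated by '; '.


v1: center (13/24, -7/24), radius 1/96; v2: center (1/4, 1/2), radius 1/10; v3: center (73/144, -29/144), radius 1/720; v4: center (73/144, -59/288), radius 1/720; v5: center (1/2, -1/4), radius 1/84

Follow each v-input down from C: c' goes to c + r*c', radius to r*r'.
input v2: composing its 1 substitution step yields center (1/4, 1/2), radius 1/10
input v1: composing its 2 substitution steps yields center (13/24, -7/24), radius 1/96
input v5: composing its 2 substitution steps yields center (1/2, -1/4), radius 1/84
input v4: composing its 3 substitution steps yields center (73/144, -59/288), radius 1/720
input v3: composing its 3 substitution steps yields center (73/144, -29/144), radius 1/720


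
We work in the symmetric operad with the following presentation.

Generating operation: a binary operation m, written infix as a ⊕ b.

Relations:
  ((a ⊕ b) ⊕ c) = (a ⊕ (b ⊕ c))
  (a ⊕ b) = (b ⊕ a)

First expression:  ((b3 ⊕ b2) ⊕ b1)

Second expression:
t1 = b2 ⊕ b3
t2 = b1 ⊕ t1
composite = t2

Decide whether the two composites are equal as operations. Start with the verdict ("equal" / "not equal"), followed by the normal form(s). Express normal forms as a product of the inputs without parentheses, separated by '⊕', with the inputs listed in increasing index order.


equal; the common form is b1 ⊕ b2 ⊕ b3

In normal form, the first expression is b1 ⊕ b2 ⊕ b3
In normal form, the second expression is b1 ⊕ b2 ⊕ b3
Identical normal forms: equal.


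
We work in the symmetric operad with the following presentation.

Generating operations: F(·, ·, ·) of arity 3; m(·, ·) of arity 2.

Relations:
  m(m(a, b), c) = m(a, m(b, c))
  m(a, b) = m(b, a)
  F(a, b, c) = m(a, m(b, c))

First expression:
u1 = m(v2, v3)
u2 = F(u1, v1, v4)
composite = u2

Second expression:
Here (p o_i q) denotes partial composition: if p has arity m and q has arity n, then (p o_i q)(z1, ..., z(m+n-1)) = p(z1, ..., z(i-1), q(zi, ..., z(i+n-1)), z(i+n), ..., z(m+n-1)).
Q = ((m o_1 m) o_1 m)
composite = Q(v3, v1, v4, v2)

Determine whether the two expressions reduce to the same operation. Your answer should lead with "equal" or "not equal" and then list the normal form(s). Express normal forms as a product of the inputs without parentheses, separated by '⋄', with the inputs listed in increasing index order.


In normal form, the first expression is v1 ⋄ v2 ⋄ v3 ⋄ v4
In normal form, the second expression is v1 ⋄ v2 ⋄ v3 ⋄ v4
Identical normal forms: equal.

equal: each reduces to v1 ⋄ v2 ⋄ v3 ⋄ v4


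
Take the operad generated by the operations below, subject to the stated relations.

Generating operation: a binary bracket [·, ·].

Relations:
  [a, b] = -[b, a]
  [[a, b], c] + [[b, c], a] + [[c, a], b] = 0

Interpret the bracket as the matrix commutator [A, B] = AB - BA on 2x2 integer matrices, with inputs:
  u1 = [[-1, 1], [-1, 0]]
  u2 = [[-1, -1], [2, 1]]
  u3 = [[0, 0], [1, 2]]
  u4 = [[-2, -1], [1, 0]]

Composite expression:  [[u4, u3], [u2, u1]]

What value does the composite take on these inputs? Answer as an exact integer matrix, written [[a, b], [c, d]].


[u4, u3] = [[-1, -2], [0, 1]]
[u2, u1] = [[-1, -3], [-4, 1]]
[[u4, u3], [u2, u1]] = [[8, 2], [-8, -8]]

[[8, 2], [-8, -8]]


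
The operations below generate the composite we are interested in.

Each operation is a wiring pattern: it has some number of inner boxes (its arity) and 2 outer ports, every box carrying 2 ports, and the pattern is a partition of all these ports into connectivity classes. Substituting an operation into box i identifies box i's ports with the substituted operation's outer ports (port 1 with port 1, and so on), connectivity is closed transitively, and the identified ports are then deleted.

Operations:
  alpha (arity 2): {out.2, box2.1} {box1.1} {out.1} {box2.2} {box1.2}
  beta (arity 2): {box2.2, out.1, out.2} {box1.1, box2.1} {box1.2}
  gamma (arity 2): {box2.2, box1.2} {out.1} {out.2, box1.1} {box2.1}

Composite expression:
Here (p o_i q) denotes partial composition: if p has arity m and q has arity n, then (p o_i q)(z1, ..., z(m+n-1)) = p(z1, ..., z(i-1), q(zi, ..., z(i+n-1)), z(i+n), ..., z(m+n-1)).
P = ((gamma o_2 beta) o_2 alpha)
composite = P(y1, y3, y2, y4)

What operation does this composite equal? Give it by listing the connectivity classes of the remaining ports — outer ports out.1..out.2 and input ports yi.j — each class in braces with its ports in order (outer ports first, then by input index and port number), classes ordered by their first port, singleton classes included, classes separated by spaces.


{out.1} {out.2, y1.1} {y1.2, y4.2} {y2.1} {y2.2} {y3.1} {y3.2} {y4.1}

Two ports join when wires chain via gamma-identified ports.
the subtree at alpha composes to {out.1} {out.2, y2.1} {y2.2} {y3.1} {y3.2} on (y3, y2); out.j = own outer ports
the subtree at beta composes to {out.1, out.2, y4.2} {y2.1} {y2.2} {y3.1} {y3.2} {y4.1} on (y3, y2, y4); out.j = own outer ports
the subtree at gamma composes to {out.1} {out.2, y1.1} {y1.2, y4.2} {y2.1} {y2.2} {y3.1} {y3.2} {y4.1} on (y1, y3, y2, y4); out.j = own outer ports


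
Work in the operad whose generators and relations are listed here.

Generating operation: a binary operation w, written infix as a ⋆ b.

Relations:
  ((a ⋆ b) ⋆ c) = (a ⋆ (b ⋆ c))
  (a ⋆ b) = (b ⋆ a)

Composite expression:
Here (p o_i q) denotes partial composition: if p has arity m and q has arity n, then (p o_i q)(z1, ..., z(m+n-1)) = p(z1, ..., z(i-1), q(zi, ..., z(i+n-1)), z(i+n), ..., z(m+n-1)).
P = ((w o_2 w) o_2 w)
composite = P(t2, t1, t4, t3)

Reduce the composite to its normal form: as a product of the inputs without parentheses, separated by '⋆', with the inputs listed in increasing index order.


t1 ⋆ t2 ⋆ t3 ⋆ t4

Reordering under w is free, so list the t-inputs canonically.
(t1 ⋆ t4) unparenthesizes to t1 ⋆ t4
((t1 ⋆ t4) ⋆ t3) unparenthesizes to t1 ⋆ t4 ⋆ t3
(t2 ⋆ ((t1 ⋆ t4) ⋆ t3)) unparenthesizes to t2 ⋆ t1 ⋆ t4 ⋆ t3
commutativity sorts the factors: t1 ⋆ t2 ⋆ t3 ⋆ t4


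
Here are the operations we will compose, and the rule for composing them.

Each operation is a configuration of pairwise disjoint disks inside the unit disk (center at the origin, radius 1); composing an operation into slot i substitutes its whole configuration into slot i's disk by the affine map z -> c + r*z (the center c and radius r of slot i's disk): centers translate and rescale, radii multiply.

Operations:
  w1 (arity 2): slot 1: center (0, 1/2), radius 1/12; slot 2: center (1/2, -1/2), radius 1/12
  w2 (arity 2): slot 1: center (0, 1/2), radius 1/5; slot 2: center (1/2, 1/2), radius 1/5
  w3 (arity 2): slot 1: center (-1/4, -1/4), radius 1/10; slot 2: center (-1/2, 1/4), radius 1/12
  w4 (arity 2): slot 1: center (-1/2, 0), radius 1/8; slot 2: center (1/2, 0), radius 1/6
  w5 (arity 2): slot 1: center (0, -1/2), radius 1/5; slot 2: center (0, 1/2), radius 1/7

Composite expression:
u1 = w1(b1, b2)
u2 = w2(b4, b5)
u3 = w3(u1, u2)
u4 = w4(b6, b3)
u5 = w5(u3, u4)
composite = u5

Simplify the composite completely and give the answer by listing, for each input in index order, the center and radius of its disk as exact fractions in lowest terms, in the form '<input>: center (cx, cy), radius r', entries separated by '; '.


b1: center (-1/20, -27/50), radius 1/600; b2: center (-1/25, -14/25), radius 1/600; b3: center (1/14, 1/2), radius 1/42; b4: center (-1/10, -53/120), radius 1/300; b5: center (-11/120, -53/120), radius 1/300; b6: center (-1/14, 1/2), radius 1/56

Affine substitution under w5: radii multiply and b-centers shift.
b1: after 3 affine steps, its disk has center (-1/20, -27/50), radius 1/600
b2: after 3 affine steps, its disk has center (-1/25, -14/25), radius 1/600
b4: after 3 affine steps, its disk has center (-1/10, -53/120), radius 1/300
b5: after 3 affine steps, its disk has center (-11/120, -53/120), radius 1/300
b6: after 2 affine steps, its disk has center (-1/14, 1/2), radius 1/56
b3: after 2 affine steps, its disk has center (1/14, 1/2), radius 1/42


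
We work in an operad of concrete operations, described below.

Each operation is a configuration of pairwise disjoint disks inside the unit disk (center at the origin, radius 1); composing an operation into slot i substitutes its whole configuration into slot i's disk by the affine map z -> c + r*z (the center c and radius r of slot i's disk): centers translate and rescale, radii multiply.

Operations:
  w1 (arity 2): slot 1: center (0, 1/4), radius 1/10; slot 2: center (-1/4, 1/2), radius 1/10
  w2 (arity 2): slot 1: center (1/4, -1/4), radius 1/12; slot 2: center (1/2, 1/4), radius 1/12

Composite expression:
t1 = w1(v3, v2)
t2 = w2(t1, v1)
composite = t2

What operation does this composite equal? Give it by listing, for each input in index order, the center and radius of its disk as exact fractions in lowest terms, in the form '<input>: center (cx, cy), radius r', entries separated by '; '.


v1: center (1/2, 1/4), radius 1/12; v2: center (11/48, -5/24), radius 1/120; v3: center (1/4, -11/48), radius 1/120

Only the slot chain above each v matters under w2; compose those maps.
tracing v3 down its 2-map path: center (1/4, -11/48), radius 1/120
tracing v2 down its 2-map path: center (11/48, -5/24), radius 1/120
tracing v1 down its 1-map path: center (1/2, 1/4), radius 1/12


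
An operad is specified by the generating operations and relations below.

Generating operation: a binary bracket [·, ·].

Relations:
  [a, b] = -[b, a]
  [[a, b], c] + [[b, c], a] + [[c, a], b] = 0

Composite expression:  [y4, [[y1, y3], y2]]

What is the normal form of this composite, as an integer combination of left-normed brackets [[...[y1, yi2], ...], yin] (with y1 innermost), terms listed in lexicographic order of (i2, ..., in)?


-[[[y1, y3], y2], y4]

Left-normed coefficients sit on the y1-initial expansion words.
Composite bracket: [y4, [[y1, y3], y2]]
The bracket unfolds into 8 signed words via [a, b] = ab - ba (2^3 = 8).
Only words starting with y1 matter:
  y1y3y2y4 (sign -1) contributes -[[[y1, y3], y2], y4]


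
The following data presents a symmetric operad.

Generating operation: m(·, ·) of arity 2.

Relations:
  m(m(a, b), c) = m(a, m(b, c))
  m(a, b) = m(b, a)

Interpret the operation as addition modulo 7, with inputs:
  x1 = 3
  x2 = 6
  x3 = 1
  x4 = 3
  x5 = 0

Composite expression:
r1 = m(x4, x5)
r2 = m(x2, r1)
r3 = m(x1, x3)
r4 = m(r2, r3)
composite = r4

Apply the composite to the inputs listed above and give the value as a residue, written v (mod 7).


6 (mod 7)


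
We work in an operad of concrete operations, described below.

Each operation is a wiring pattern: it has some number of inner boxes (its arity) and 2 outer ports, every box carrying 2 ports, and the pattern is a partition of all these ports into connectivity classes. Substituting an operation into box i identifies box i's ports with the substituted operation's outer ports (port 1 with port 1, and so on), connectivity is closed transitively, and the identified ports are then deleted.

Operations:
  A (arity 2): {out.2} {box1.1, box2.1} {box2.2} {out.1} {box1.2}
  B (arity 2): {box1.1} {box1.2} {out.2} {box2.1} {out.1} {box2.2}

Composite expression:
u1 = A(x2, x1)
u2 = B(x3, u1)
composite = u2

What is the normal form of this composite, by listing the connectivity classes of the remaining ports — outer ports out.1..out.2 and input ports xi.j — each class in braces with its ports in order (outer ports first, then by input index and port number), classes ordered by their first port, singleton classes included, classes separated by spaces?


Connectivity passes through glued B-boundaries; trace each wire chain.
after A, the pattern on (x2, x1) reads {out.1} {out.2} {x1.1, x2.1} {x1.2} {x2.2} (out.j = its outer ports)
after B, the pattern on (x3, x2, x1) reads {out.1} {out.2} {x1.1, x2.1} {x1.2} {x2.2} {x3.1} {x3.2} (out.j = its outer ports)

{out.1} {out.2} {x1.1, x2.1} {x1.2} {x2.2} {x3.1} {x3.2}


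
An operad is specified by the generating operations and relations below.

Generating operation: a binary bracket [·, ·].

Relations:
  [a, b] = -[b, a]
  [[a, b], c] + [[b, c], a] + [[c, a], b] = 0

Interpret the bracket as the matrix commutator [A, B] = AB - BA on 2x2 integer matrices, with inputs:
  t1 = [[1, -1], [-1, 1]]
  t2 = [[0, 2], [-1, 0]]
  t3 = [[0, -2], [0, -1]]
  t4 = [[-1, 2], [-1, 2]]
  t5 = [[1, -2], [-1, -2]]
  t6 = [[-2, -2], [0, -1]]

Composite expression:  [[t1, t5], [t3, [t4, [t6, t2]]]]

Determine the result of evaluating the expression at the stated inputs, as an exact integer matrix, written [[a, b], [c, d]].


[[-33, -48], [-70, 33]]

[t1, t5] = [[-1, 3], [-3, 1]]
[t6, t2] = [[2, -2], [-1, -2]]
[t4, [t6, t2]] = [[-4, -2], [-7, 4]]
[t3, [t4, [t6, t2]]] = [[14, -18], [7, -14]]
[[t1, t5], [t3, [t4, [t6, t2]]]] = [[-33, -48], [-70, 33]]


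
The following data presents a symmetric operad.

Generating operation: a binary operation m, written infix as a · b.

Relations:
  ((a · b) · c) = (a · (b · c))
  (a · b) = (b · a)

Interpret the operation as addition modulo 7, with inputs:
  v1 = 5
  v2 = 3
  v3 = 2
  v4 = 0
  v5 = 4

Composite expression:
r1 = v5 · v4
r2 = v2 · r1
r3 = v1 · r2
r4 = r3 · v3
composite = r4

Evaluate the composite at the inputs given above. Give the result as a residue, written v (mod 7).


0 (mod 7)

(v5 · v4) = 4
(v2 · (v5 · v4)) = 0
(v1 · (v2 · (v5 · v4))) = 5
((v1 · (v2 · (v5 · v4))) · v3) = 0


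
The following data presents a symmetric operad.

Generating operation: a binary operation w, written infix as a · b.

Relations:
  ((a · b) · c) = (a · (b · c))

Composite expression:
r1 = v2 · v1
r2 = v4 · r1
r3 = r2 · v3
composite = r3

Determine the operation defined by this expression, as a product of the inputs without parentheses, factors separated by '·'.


v4 · v2 · v1 · v3

Every regrouping of w is equal, so read the v-inputs in written order.
(v2 · v1) spells out as v2 · v1
(v4 · (v2 · v1)) spells out as v4 · v2 · v1
((v4 · (v2 · v1)) · v3) spells out as v4 · v2 · v1 · v3


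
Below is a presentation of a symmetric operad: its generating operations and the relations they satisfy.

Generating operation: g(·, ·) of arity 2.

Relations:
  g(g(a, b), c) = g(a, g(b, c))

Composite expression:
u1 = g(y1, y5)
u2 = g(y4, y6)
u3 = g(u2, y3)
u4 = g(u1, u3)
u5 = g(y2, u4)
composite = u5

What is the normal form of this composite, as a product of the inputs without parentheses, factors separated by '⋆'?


Associativity of g dissolves the nesting; only the y-input order survives.
g(y1, y5) linearizes to y1 ⋆ y5
g(y4, y6) linearizes to y4 ⋆ y6
g(g(y4, y6), y3) linearizes to y4 ⋆ y6 ⋆ y3
g(g(y1, y5), g(g(y4, y6), y3)) linearizes to y1 ⋆ y5 ⋆ y4 ⋆ y6 ⋆ y3
g(y2, g(g(y1, y5), g(g(y4, y6), y3))) linearizes to y2 ⋆ y1 ⋆ y5 ⋆ y4 ⋆ y6 ⋆ y3

y2 ⋆ y1 ⋆ y5 ⋆ y4 ⋆ y6 ⋆ y3


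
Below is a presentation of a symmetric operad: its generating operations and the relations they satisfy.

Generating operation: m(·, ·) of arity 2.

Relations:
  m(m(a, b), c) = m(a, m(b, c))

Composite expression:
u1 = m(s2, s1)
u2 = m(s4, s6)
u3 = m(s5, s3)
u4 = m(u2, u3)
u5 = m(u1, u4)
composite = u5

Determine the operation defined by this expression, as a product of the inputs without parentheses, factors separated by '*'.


Key point: m is associative — brackets drop, the s-order remains.
m(s2, s1) linearizes to s2 * s1
m(s4, s6) linearizes to s4 * s6
m(s5, s3) linearizes to s5 * s3
m(m(s4, s6), m(s5, s3)) linearizes to s4 * s6 * s5 * s3
m(m(s2, s1), m(m(s4, s6), m(s5, s3))) linearizes to s2 * s1 * s4 * s6 * s5 * s3

s2 * s1 * s4 * s6 * s5 * s3


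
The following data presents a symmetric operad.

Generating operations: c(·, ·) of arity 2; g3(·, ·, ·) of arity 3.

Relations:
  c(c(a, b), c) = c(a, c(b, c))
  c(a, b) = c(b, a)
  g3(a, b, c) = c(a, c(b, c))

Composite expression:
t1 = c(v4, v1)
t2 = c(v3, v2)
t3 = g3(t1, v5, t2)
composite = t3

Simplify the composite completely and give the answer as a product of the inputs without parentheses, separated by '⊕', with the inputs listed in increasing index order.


Both nesting and order wash out for g3; what remains is which v's occur.
c(v4, v1) flattens to v4 ⊕ v1
c(v3, v2) flattens to v3 ⊕ v2
g3(c(v4, v1), v5, c(v3, v2)) flattens to v4 ⊕ v1 ⊕ v5 ⊕ v3 ⊕ v2
commutativity sorts the factors: v1 ⊕ v2 ⊕ v3 ⊕ v4 ⊕ v5

v1 ⊕ v2 ⊕ v3 ⊕ v4 ⊕ v5


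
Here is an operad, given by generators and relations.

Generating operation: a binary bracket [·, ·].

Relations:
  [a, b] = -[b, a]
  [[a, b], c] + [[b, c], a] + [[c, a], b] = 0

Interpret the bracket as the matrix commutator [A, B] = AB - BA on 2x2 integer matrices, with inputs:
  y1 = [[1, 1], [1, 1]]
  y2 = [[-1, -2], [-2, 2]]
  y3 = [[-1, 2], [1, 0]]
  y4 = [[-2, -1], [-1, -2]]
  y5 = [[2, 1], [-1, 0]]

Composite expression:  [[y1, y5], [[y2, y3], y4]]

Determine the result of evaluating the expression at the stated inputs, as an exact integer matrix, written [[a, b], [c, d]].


[[0, 68], [68, 0]]

[y1, y5] = [[-2, -2], [2, 2]]
[y2, y3] = [[2, -8], [5, -2]]
[[y2, y3], y4] = [[13, -4], [4, -13]]
[[y1, y5], [[y2, y3], y4]] = [[0, 68], [68, 0]]


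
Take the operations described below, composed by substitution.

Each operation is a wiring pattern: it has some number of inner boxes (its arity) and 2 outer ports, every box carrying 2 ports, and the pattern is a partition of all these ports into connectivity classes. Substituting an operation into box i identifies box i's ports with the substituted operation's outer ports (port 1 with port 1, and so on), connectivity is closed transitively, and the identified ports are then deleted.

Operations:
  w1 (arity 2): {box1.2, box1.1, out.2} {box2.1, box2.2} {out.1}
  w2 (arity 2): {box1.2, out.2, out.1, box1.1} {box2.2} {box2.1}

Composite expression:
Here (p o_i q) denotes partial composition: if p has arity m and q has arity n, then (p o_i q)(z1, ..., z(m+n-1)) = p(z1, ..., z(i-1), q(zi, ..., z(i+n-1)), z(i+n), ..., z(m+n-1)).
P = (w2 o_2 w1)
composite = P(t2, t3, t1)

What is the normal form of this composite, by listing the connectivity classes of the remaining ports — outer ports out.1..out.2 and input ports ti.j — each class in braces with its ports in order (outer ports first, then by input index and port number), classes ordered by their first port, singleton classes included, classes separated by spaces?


Treat the ports identified at w2 as solder joints: merge, then drop.
the subtree at w1 composes to {out.1} {out.2, t3.1, t3.2} {t1.1, t1.2} on (t3, t1); out.j = own outer ports
the subtree at w2 composes to {out.1, out.2, t2.1, t2.2} {t1.1, t1.2} {t3.1, t3.2} on (t2, t3, t1); out.j = own outer ports

{out.1, out.2, t2.1, t2.2} {t1.1, t1.2} {t3.1, t3.2}


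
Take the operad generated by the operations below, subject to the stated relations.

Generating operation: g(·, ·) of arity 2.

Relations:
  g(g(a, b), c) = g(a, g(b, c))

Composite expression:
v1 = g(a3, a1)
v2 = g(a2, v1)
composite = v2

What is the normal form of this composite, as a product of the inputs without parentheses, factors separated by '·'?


a2 · a3 · a1

All parenthesizations of g agree; list the a-inputs left to right.
g(a3, a1) unparenthesizes to a3 · a1
g(a2, g(a3, a1)) unparenthesizes to a2 · a3 · a1


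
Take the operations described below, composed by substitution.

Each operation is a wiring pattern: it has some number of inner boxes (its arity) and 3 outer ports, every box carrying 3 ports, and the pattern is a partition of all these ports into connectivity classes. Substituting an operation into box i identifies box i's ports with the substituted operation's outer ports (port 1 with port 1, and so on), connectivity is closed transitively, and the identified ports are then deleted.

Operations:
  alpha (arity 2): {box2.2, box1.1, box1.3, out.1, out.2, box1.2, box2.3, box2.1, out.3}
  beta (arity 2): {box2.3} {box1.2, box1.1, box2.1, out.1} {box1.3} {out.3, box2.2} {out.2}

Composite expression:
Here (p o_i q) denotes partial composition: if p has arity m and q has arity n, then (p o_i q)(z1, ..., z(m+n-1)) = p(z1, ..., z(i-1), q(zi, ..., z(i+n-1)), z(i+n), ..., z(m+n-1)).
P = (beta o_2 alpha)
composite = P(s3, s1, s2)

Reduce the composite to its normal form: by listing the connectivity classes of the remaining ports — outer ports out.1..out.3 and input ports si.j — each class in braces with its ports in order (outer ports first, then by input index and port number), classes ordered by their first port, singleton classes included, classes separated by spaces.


{out.1, out.3, s1.1, s1.2, s1.3, s2.1, s2.2, s2.3, s3.1, s3.2} {out.2} {s3.3}

Reachability decides: close wires over beta-identified ports.
stage alpha: inputs (s1, s2), connectivity {out.1, out.2, out.3, s1.1, s1.2, s1.3, s2.1, s2.2, s2.3}, out.j its boundary
stage beta: inputs (s3, s1, s2), connectivity {out.1, out.3, s1.1, s1.2, s1.3, s2.1, s2.2, s2.3, s3.1, s3.2} {out.2} {s3.3}, out.j its boundary
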